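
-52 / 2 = -26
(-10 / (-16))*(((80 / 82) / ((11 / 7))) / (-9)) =-175 / 4059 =-0.04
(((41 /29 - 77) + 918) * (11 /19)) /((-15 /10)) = -537460 /1653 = -325.14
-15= -15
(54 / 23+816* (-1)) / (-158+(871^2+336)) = -18714 / 17452837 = -0.00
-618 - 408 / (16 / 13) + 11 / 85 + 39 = -154763 / 170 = -910.37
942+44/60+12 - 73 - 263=9281/15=618.73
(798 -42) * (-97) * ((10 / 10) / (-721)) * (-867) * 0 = 0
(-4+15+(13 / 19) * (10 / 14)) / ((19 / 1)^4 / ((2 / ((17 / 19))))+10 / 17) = 51952 / 263642043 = 0.00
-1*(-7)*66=462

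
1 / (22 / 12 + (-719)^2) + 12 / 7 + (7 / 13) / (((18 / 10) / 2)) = 839252936 / 362907909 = 2.31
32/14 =16/7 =2.29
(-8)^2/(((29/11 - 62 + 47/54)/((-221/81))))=311168/104235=2.99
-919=-919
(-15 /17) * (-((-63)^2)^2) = 236294415 /17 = 13899671.47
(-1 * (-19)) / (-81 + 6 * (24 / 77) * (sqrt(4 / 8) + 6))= -291137 / 1068843-11704 * sqrt(2) / 3206529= -0.28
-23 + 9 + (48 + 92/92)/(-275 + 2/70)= -136451/9624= -14.18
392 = 392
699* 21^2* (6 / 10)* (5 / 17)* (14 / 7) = 1849554 / 17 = 108797.29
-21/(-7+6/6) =7/2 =3.50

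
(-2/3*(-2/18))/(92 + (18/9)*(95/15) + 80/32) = 4/5787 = 0.00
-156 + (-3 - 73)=-232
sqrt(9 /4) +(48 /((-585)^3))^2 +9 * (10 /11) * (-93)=-74403122081518541243 /97975021595343750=-759.41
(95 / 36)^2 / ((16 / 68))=153425 / 5184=29.60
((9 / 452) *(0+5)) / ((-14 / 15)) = -675 / 6328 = -0.11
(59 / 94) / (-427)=-59 / 40138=-0.00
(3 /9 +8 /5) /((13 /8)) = 232 /195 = 1.19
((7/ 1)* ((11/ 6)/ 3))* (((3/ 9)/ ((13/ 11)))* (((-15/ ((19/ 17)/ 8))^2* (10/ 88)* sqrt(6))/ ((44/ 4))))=2023000* sqrt(6)/ 14079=351.97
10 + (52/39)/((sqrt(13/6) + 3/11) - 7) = 306318/31283 - 484 *sqrt(78)/93849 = 9.75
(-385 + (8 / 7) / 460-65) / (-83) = 362248 / 66815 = 5.42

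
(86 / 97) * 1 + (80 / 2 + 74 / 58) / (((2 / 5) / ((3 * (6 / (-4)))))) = -5214929 / 11252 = -463.47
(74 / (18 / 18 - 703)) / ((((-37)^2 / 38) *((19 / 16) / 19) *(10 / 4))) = -1216 / 64935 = -0.02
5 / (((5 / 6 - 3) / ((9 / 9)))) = -2.31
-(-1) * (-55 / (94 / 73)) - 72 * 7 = -51391 / 94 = -546.71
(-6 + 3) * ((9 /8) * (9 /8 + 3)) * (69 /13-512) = 5869017 /832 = 7054.11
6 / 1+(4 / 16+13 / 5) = 177 / 20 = 8.85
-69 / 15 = -23 / 5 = -4.60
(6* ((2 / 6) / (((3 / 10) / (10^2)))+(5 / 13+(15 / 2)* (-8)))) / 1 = 12050 / 39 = 308.97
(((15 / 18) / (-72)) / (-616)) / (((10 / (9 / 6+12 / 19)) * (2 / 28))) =3 / 53504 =0.00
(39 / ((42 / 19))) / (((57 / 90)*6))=4.64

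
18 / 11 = 1.64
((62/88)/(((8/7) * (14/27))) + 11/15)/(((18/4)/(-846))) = -954053/2640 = -361.38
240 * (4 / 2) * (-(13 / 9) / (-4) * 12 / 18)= 1040 / 9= 115.56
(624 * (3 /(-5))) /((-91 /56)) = 1152 /5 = 230.40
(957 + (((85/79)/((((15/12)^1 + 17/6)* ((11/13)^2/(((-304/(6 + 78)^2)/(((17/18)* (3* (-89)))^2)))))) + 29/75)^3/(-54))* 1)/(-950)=-643560930493743481586039361551421481519807343267/638854302934324747332128330287351793051245312500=-1.01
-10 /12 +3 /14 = -13 /21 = -0.62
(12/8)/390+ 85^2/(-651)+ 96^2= 9204.91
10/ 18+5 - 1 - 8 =-31/ 9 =-3.44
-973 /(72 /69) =-22379 /24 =-932.46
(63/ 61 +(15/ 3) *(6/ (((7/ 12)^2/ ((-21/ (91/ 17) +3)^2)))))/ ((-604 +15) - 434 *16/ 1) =-4274287/ 422803017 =-0.01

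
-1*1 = -1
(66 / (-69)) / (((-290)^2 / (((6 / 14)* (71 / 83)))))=-2343 / 561914150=-0.00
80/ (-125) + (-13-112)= -3141/ 25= -125.64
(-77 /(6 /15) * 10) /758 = -1925 /758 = -2.54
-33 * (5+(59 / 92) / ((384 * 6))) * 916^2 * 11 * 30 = -33627208892695 / 736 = -45689142517.25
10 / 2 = 5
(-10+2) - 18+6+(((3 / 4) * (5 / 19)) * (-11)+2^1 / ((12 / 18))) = -1457 / 76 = -19.17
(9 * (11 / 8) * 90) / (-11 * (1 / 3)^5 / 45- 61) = -48715425 / 2668184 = -18.26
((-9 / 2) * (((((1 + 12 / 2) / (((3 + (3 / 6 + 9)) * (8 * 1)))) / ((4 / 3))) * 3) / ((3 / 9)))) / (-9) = 189 / 800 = 0.24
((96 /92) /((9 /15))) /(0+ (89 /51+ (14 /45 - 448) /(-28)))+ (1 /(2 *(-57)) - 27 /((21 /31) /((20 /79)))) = -393463345307 /39341927478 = -10.00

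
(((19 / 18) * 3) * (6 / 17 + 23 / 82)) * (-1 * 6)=-16777 / 1394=-12.04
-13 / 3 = -4.33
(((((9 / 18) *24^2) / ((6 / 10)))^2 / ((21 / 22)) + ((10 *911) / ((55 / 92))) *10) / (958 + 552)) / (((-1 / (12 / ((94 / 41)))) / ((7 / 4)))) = -186463572 / 78067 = -2388.51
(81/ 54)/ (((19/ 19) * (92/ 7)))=21/ 184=0.11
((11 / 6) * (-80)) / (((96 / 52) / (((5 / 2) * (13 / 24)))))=-46475 / 432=-107.58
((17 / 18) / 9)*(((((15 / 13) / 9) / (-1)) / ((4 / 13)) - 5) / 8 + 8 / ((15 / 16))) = 7123 / 8640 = 0.82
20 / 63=0.32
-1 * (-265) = 265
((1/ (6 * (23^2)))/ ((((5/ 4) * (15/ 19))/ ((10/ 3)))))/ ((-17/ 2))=-152/ 1214055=-0.00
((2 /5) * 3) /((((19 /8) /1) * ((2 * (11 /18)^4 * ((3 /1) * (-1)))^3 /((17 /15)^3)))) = -1.26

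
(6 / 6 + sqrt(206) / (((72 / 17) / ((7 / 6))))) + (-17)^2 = 119 * sqrt(206) / 432 + 290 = 293.95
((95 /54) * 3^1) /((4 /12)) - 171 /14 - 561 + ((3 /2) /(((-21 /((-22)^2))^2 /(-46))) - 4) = -5470411 /147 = -37213.68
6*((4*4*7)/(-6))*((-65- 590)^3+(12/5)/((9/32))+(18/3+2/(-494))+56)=116608450903168/3705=31473266100.72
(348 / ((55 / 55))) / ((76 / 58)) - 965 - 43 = -742.42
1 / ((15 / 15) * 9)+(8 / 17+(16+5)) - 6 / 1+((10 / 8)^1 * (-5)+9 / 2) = 8465 / 612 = 13.83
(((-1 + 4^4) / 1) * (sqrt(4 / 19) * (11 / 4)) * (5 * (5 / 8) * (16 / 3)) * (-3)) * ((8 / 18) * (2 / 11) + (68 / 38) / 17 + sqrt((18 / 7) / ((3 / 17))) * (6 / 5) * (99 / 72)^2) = -5091075 * sqrt(13566) / 4256 - 743750 * sqrt(19) / 1083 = -142319.99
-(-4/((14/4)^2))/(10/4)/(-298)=-16/36505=-0.00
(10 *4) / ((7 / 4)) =160 / 7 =22.86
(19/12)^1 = 19/12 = 1.58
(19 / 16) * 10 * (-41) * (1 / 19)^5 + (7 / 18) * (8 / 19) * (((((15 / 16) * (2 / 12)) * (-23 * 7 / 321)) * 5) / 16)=-202728245 / 48191663232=-0.00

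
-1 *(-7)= 7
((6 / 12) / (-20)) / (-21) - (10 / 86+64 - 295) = 8339563 / 36120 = 230.88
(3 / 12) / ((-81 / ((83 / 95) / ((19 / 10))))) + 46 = 2690089 / 58482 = 46.00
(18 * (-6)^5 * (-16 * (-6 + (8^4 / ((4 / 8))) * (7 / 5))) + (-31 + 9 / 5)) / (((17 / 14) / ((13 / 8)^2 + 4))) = 2246195264005 / 16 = 140387204000.31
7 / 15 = 0.47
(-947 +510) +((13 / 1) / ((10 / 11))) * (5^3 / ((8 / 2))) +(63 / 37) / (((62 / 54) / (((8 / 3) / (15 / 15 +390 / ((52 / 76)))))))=51776311 / 5239496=9.88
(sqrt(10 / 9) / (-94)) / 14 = -sqrt(10) / 3948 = -0.00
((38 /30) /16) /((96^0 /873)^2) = 4826817 /80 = 60335.21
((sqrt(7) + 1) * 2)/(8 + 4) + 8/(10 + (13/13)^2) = sqrt(7)/6 + 59/66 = 1.33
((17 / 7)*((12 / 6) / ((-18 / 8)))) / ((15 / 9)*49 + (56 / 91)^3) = -17576 / 666813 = -0.03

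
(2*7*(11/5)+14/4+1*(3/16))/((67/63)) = 173817/5360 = 32.43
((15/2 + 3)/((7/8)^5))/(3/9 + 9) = 36864/16807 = 2.19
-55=-55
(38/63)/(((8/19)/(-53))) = -19133/252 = -75.92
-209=-209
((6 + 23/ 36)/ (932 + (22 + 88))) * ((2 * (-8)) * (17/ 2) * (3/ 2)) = -4063/ 3126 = -1.30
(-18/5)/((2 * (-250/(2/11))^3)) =9/12998046875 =0.00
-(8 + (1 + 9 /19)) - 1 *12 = -408 /19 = -21.47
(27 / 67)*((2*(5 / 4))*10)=675 / 67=10.07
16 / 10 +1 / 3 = 29 / 15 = 1.93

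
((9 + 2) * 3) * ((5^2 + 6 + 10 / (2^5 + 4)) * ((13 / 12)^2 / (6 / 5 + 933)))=5233085 / 4035744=1.30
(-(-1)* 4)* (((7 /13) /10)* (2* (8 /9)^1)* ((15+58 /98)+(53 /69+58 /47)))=6.74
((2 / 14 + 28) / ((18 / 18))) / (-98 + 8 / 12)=-591 / 2044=-0.29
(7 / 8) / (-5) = -7 / 40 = -0.18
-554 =-554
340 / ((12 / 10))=850 / 3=283.33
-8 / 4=-2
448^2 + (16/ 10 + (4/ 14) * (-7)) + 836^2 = 4497998/ 5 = 899599.60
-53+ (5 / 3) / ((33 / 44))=-457 / 9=-50.78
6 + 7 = 13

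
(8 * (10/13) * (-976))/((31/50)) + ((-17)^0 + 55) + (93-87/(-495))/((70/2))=-22409074078/2327325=-9628.68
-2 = -2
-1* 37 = -37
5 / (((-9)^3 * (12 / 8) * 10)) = -1 / 2187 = -0.00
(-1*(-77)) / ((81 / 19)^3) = 528143 / 531441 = 0.99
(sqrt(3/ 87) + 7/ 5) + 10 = sqrt(29)/ 29 + 57/ 5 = 11.59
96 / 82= 48 / 41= 1.17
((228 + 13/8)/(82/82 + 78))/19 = 1837/12008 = 0.15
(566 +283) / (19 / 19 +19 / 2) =566 / 7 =80.86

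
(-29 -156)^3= -6331625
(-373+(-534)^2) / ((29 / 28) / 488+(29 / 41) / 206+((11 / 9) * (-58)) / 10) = -739478427901920 / 18392853193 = -40204.66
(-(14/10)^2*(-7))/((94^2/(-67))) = -22981/220900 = -0.10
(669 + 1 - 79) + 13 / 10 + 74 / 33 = 196199 / 330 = 594.54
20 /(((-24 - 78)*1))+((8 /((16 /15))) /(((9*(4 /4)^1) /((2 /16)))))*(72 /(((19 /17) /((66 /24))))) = 18.26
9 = 9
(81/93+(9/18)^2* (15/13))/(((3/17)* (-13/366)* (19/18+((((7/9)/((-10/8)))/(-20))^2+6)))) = -98118995625/3743124047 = -26.21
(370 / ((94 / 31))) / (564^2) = 5735 / 14950512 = 0.00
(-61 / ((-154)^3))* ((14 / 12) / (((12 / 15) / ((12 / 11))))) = 305 / 11478544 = 0.00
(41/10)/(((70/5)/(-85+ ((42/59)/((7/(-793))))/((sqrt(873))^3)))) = -697/28-32513 * sqrt(97)/349732530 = -24.89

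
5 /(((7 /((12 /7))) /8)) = 480 /49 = 9.80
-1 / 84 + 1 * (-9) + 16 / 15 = -7.95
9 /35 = 0.26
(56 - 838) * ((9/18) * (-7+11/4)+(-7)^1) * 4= 28543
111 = 111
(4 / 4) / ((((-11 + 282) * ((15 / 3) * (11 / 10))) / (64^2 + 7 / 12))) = 4469 / 1626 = 2.75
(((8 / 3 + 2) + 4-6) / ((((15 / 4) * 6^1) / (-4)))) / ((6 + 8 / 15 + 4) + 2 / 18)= -64 / 1437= -0.04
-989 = -989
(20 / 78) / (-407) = -10 / 15873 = -0.00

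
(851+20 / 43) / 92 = 9.26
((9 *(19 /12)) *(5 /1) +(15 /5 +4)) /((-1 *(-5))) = 313 /20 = 15.65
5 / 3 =1.67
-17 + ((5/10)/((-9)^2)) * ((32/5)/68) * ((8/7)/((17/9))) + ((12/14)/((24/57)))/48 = -98796937/5826240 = -16.96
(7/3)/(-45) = -7/135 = -0.05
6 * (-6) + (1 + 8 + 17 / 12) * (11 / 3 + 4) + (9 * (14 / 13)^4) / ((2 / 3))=63767995 / 1028196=62.02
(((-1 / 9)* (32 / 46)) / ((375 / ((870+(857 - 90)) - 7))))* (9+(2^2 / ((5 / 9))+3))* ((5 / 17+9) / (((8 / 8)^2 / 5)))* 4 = -105488384 / 87975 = -1199.07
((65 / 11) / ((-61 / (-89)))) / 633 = 5785 / 424743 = 0.01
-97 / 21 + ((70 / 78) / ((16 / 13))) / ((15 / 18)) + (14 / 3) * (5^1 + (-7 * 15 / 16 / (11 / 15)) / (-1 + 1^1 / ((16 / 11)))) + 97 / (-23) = 2111149 / 14168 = 149.01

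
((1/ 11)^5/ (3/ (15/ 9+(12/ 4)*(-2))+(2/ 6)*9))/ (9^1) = 0.00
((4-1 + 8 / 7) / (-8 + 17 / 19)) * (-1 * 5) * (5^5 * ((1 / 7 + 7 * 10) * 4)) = 3381762500 / 1323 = 2556131.90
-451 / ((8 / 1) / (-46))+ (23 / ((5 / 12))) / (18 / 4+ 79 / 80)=4571411 / 1756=2603.31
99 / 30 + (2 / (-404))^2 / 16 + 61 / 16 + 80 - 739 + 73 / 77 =-163615348363 / 251352640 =-650.94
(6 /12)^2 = 1 /4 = 0.25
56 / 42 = 4 / 3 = 1.33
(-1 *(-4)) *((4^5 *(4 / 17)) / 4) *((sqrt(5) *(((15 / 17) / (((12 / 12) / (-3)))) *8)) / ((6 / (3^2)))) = -2211840 *sqrt(5) / 289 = -17113.58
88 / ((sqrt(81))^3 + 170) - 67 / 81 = -53105 / 72819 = -0.73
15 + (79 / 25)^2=15616 / 625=24.99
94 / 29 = 3.24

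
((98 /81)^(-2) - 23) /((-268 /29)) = 6215599 /2573872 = 2.41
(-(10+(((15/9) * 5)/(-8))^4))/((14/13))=-48209005/4644864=-10.38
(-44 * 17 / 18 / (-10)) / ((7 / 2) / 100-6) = -7480 / 10737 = -0.70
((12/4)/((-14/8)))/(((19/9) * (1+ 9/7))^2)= -1701/23104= -0.07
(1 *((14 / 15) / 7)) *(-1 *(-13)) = 26 / 15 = 1.73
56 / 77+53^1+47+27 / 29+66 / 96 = 522373 / 5104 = 102.35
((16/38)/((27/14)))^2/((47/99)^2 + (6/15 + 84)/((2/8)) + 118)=7589120/72575262027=0.00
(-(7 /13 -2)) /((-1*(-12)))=19 /156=0.12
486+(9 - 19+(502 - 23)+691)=1646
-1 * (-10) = 10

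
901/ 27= 33.37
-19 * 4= -76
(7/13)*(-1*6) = -42/13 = -3.23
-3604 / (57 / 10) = -36040 / 57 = -632.28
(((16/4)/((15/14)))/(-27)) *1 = -56/405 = -0.14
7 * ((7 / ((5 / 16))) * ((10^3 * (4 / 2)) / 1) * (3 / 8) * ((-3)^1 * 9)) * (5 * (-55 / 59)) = 873180000 / 59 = 14799661.02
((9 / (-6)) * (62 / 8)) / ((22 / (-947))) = 88071 / 176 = 500.40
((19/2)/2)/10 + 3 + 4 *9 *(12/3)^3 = 92299/40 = 2307.48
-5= -5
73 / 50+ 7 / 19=1737 / 950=1.83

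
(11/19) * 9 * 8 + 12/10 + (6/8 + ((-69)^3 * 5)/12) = -12999336/95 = -136835.12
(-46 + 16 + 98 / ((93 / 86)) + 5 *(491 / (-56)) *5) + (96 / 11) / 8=-157.48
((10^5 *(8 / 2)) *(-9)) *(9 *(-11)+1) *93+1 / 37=1213984800001 / 37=32810400000.03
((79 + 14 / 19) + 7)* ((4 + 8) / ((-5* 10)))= -9888 / 475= -20.82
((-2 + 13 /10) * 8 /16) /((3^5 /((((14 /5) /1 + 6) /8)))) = -77 /48600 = -0.00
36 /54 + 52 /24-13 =-61 /6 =-10.17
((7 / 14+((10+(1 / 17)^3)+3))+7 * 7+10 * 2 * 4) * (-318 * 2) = -445265826 / 4913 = -90630.13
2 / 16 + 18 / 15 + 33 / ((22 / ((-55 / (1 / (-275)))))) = 907553 / 40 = 22688.82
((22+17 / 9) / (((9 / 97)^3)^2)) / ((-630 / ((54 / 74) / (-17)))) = 35817796211947 / 14039608338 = 2551.20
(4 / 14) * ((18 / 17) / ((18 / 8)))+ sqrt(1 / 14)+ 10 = sqrt(14) / 14+ 1206 / 119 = 10.40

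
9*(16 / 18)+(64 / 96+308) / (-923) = 21226 / 2769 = 7.67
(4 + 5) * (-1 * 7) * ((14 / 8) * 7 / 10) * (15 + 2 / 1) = -52479 / 40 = -1311.98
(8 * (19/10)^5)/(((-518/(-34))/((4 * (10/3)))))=84187366/485625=173.36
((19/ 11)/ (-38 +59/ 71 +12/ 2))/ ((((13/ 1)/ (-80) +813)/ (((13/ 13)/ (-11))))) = 0.00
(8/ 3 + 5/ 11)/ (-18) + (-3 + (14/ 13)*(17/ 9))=-8797/ 7722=-1.14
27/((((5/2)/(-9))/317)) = -154062/5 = -30812.40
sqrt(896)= 8 * sqrt(14)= 29.93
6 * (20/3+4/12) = 42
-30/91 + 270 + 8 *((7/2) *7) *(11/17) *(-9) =-1348584/1547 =-871.74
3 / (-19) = -3 / 19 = -0.16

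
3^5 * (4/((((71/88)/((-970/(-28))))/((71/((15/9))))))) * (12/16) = 9334116/7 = 1333445.14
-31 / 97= -0.32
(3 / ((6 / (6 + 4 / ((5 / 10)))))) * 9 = 63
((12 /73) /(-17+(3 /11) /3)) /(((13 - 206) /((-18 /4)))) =-99 /436759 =-0.00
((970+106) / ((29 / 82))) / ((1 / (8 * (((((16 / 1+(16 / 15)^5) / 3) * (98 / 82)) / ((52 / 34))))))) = 94639914059264 / 858853125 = 110193.36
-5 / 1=-5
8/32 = 1/4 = 0.25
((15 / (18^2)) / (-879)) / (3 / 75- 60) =125 / 142303068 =0.00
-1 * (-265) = 265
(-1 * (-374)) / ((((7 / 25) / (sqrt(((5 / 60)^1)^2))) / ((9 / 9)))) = 4675 / 42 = 111.31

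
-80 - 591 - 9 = -680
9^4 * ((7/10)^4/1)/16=98.46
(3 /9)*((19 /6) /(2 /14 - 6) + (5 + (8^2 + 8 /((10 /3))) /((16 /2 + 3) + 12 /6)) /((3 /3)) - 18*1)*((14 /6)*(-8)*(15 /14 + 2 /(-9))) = 28856402 /647595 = 44.56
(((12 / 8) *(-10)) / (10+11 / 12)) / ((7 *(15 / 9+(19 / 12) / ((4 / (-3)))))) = -8640 / 21091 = -0.41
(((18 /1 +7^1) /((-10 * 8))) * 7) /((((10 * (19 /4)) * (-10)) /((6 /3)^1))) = 7 /760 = 0.01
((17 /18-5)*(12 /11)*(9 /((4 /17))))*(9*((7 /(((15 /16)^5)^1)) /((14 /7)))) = -2277244928 /309375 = -7360.79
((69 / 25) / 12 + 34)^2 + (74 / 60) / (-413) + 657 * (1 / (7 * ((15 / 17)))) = 15835180031 / 12390000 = 1278.06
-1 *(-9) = 9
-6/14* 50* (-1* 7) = 150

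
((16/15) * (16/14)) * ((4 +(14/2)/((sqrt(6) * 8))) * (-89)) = -45568/105 - 712 * sqrt(6)/45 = -472.74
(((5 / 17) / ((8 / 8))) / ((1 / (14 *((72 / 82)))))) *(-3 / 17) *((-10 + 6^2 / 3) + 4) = -3.83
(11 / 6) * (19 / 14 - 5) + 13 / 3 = -197 / 84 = -2.35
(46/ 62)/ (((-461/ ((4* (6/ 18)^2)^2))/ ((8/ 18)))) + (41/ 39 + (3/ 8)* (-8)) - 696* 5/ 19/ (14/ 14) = -476331569516/ 2573280333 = -185.11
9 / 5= 1.80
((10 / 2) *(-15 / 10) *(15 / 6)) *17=-1275 / 4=-318.75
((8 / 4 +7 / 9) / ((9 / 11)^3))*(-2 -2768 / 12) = -23225950 / 19683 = -1180.00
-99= -99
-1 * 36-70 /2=-71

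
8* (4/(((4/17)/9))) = 1224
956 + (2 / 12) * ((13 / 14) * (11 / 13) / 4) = 321227 / 336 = 956.03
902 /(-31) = -902 /31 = -29.10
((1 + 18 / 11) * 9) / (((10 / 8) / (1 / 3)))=348 / 55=6.33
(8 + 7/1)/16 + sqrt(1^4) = 31/16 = 1.94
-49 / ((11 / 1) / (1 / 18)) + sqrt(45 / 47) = -49 / 198 + 3*sqrt(235) / 47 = 0.73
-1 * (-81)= 81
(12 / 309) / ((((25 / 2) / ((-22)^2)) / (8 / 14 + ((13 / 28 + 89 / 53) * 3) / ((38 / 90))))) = 431289496 / 18151175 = 23.76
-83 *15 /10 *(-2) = 249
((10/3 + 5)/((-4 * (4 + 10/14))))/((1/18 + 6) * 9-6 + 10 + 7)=-175/25938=-0.01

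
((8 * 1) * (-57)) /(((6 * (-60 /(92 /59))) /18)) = 10488 /295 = 35.55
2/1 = 2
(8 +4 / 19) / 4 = 39 / 19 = 2.05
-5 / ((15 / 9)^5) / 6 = -0.06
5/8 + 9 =77/8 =9.62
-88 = -88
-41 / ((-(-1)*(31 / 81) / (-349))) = 1159029 / 31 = 37388.03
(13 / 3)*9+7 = 46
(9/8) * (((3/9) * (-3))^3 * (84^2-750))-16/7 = -7096.54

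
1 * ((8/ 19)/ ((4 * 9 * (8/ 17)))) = 17/ 684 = 0.02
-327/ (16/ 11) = -3597/ 16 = -224.81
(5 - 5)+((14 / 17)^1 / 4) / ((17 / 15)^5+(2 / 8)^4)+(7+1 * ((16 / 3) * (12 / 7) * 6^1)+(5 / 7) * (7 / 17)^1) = 22678170628 / 364242767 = 62.26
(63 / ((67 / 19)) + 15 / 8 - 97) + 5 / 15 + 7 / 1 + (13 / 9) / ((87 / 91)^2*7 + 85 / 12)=-21486323327 / 307743864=-69.82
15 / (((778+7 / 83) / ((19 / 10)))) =83 / 2266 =0.04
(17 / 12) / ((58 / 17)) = 289 / 696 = 0.42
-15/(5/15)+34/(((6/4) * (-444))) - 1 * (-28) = -5678/333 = -17.05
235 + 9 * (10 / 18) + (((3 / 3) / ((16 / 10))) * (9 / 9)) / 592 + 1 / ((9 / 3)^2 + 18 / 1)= 30694151 / 127872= 240.04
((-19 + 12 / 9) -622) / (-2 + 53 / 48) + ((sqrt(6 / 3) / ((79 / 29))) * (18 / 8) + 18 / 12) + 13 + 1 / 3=261 * sqrt(2) / 316 + 188051 / 258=730.05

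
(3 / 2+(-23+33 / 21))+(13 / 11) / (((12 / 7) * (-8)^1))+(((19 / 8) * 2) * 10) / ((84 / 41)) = 23431 / 7392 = 3.17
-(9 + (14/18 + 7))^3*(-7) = 24100657/729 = 33059.89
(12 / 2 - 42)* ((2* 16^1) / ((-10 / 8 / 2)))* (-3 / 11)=-27648 / 55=-502.69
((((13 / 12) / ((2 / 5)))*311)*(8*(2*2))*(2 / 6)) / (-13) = -6220 / 9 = -691.11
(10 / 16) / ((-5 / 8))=-1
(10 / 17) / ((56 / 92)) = 115 / 119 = 0.97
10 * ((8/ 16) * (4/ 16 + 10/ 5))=45/ 4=11.25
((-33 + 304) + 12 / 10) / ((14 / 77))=14971 / 10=1497.10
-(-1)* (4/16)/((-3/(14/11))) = -7/66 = -0.11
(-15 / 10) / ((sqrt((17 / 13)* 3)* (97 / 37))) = -37* sqrt(663) / 3298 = -0.29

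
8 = 8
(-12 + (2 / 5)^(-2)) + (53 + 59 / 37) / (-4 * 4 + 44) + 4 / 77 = -42715 / 11396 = -3.75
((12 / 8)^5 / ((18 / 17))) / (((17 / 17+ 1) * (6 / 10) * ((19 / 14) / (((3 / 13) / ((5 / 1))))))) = 3213 / 15808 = 0.20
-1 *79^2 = -6241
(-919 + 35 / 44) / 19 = -40401 / 836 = -48.33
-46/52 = -23/26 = -0.88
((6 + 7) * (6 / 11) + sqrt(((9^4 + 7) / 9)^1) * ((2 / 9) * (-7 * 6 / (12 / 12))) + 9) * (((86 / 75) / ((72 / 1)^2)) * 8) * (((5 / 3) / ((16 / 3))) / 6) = 2537 / 1710720 -301 * sqrt(1642) / 524880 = -0.02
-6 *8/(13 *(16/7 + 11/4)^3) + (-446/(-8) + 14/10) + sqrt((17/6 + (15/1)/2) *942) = 13877328973/242945820 + sqrt(9734) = 155.78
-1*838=-838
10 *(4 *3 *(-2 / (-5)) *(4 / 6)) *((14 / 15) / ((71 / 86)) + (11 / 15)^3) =11692832 / 239625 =48.80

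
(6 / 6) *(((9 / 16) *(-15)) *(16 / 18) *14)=-105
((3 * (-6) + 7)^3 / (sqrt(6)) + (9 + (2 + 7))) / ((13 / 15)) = -606.21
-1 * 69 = -69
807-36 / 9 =803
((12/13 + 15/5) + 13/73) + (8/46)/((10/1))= 449478/109135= 4.12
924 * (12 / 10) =5544 / 5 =1108.80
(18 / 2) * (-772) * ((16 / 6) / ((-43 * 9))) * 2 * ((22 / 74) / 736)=4246 / 109779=0.04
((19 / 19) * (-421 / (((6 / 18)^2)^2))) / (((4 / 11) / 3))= -1125333 / 4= -281333.25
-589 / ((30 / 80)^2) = -37696 / 9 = -4188.44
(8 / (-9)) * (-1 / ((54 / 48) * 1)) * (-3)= -2.37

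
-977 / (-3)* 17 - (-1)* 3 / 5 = 83054 / 15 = 5536.93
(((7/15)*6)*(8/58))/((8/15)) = 21/29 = 0.72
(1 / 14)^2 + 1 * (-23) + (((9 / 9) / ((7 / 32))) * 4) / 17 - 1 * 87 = -362919 / 3332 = -108.92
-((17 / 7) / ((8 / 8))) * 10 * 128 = -21760 / 7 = -3108.57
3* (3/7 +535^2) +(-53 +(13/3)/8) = 858623.83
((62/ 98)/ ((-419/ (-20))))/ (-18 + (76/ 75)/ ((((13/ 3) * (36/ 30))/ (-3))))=-10075/ 6200362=-0.00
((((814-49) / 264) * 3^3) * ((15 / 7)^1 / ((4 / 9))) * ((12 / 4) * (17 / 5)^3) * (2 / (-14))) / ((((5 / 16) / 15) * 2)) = -1643943843 / 10780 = -152499.43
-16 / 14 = -8 / 7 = -1.14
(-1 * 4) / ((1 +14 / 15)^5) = -3037500 / 20511149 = -0.15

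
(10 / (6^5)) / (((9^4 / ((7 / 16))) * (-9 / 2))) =-35 / 1836660096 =-0.00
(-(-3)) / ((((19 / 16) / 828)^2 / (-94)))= -49493680128 / 361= -137101607.00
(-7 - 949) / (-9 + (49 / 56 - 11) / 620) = 4741760 / 44721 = 106.03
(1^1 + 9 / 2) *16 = 88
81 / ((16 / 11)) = 891 / 16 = 55.69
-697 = -697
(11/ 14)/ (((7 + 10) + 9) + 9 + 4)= 11/ 546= 0.02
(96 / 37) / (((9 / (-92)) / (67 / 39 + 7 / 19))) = -4551424 / 82251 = -55.34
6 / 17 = 0.35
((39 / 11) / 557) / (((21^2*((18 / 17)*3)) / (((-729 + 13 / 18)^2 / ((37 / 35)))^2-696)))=7994781798336719295221 / 6989601943314144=1143810.74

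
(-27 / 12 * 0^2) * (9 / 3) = 0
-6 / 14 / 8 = -0.05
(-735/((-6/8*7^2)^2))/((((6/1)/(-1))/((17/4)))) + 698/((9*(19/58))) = 1986946/8379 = 237.13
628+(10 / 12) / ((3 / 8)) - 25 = 5447 / 9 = 605.22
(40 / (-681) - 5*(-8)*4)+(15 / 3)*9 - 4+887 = 740888 / 681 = 1087.94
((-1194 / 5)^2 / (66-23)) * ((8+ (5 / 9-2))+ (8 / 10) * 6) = 80944444 / 5375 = 15059.43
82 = 82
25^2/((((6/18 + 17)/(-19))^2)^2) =6597500625/7311616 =902.33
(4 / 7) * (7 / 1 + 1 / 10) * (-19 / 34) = -1349 / 595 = -2.27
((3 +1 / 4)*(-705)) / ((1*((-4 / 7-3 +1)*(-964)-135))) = -21385 / 21876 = -0.98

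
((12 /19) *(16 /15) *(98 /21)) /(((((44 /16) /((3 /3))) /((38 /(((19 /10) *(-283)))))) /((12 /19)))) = -57344 /1123793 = -0.05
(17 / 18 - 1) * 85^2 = -7225 / 18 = -401.39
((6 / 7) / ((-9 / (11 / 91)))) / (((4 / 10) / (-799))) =43945 / 1911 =23.00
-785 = -785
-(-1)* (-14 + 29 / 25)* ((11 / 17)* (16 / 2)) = -28248 / 425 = -66.47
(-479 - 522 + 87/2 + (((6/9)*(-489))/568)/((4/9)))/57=-1089187/64752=-16.82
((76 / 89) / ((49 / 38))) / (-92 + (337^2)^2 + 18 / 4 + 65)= 5776 / 112495638515197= 0.00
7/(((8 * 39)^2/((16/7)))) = 1/6084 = 0.00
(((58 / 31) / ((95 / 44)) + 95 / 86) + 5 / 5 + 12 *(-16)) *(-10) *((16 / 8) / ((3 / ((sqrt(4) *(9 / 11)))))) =574503876 / 278597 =2062.13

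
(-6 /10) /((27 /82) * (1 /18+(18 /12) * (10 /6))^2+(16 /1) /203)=-149814 /556615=-0.27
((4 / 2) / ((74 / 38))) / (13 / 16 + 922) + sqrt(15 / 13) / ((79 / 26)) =608 / 546305 + 2 * sqrt(195) / 79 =0.35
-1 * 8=-8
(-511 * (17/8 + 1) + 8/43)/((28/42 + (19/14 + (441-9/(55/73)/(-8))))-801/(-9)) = -634396455/211976971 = -2.99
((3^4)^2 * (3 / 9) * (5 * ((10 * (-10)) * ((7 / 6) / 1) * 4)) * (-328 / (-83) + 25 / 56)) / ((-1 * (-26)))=-1862868375 / 2158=-863238.36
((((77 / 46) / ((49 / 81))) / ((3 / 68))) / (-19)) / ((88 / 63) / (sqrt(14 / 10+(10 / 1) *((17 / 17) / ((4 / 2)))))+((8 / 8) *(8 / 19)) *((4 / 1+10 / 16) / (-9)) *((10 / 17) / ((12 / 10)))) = -7.40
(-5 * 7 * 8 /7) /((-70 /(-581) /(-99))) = 32868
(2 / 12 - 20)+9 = -65 / 6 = -10.83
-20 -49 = -69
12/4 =3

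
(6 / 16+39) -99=-477 / 8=-59.62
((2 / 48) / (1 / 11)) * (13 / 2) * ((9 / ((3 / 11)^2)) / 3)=17303 / 144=120.16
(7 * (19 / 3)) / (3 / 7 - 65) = -931 / 1356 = -0.69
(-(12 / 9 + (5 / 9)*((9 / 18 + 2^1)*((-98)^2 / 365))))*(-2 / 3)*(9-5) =199088 / 1971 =101.01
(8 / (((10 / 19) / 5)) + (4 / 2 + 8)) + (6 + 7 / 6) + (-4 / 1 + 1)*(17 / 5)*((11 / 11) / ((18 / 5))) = 271 / 3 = 90.33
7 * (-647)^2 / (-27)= -2930263 / 27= -108528.26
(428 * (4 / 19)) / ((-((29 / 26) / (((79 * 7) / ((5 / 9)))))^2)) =-28667230458048 / 399475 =-71762264.12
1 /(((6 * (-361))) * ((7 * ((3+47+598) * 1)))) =-1 /9824976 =-0.00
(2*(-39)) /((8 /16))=-156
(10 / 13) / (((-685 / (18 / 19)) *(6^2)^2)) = -1 / 1218204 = -0.00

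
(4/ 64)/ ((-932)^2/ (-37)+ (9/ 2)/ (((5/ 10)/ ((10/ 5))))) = -0.00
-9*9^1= -81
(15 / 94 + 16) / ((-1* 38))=-1519 / 3572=-0.43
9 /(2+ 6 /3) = 9 /4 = 2.25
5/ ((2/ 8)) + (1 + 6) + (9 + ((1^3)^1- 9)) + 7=35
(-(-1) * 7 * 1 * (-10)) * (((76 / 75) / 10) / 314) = -266 / 11775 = -0.02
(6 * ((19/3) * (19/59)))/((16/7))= 2527/472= 5.35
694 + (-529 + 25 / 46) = 7615 / 46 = 165.54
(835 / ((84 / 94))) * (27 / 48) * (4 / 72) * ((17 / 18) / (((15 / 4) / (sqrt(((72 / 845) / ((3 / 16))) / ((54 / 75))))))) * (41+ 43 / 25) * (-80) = -190008592 * sqrt(15) / 36855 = -19967.44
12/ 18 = 2/ 3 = 0.67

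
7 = 7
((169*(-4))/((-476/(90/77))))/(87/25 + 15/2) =84500/558943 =0.15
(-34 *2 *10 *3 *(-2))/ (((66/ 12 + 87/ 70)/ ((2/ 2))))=35700/ 59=605.08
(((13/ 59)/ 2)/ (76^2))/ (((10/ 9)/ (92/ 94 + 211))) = 1165671/ 320336960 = 0.00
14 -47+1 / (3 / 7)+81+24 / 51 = 2591 / 51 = 50.80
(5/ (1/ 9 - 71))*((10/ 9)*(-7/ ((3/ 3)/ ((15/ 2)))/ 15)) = 175/ 638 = 0.27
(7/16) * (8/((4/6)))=21/4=5.25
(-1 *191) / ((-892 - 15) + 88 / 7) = 1337 / 6261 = 0.21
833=833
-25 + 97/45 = -22.84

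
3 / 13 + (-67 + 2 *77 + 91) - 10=2187 / 13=168.23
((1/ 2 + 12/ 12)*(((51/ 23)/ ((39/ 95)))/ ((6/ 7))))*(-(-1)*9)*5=508725/ 1196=425.36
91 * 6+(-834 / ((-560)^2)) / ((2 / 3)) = 171224349 / 313600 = 546.00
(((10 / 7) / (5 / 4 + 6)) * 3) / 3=40 / 203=0.20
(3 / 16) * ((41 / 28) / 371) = 123 / 166208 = 0.00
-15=-15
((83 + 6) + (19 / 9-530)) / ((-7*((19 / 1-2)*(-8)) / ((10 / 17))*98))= -9875 / 3568572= -0.00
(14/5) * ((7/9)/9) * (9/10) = 49/225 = 0.22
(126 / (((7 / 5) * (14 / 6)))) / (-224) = -135 / 784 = -0.17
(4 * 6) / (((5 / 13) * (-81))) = -104 / 135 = -0.77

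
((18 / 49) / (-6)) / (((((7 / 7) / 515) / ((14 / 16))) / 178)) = -137505 / 28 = -4910.89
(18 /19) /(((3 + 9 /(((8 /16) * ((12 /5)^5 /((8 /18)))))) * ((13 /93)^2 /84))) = 1313.56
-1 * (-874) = 874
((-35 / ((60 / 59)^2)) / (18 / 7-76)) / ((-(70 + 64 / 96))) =-170569 / 26152320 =-0.01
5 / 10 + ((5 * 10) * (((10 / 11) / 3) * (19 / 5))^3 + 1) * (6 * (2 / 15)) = 22415981 / 359370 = 62.38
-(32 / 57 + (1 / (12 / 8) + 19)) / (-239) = 0.08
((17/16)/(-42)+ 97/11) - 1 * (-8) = 124133/7392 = 16.79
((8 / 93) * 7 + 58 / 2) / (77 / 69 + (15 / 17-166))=-1076423 / 5963594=-0.18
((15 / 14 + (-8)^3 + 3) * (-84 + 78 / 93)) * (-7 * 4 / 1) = -36664316 / 31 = -1182719.87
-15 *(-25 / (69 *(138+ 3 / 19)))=19 / 483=0.04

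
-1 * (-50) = 50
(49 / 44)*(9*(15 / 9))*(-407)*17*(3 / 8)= -1386945 / 32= -43342.03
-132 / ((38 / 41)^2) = -55473 / 361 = -153.66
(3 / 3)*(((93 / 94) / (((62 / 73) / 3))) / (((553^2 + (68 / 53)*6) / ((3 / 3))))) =34821 / 3047157580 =0.00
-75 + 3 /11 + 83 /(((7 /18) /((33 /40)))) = 156081 /1540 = 101.35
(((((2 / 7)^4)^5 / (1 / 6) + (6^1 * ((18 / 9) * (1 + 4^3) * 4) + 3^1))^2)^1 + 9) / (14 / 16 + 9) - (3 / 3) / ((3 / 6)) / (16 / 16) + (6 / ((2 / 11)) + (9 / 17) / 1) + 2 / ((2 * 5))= 987691.27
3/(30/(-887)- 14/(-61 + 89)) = -5322/947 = -5.62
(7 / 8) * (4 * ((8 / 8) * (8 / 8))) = 7 / 2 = 3.50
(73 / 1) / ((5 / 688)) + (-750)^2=2862724 / 5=572544.80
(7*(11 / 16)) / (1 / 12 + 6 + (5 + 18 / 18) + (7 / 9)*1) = 0.37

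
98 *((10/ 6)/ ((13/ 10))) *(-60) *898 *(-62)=5456248000/ 13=419711384.62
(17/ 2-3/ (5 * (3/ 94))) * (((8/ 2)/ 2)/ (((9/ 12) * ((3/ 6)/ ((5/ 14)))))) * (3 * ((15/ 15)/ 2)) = -206/ 7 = -29.43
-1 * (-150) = 150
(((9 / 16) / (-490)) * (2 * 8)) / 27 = -1 / 1470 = -0.00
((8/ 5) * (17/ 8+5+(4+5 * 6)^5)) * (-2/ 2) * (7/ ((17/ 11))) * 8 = -223905804584/ 85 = -2634185936.28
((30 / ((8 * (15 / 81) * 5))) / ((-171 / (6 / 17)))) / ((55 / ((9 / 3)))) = -81 / 177650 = -0.00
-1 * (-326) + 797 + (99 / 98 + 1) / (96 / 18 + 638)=1123.00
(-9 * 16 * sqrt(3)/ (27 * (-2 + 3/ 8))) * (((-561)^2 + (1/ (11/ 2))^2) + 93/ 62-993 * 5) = 4797524672 * sqrt(3)/ 4719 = 1760872.32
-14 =-14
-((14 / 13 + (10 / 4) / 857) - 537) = 11941373 / 22282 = 535.92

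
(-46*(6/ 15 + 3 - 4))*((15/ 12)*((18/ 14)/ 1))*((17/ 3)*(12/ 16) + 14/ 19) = 235359/ 1064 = 221.20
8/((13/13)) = 8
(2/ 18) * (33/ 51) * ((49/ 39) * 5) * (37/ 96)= 99715/ 572832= 0.17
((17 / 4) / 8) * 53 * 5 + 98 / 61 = 277941 / 1952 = 142.39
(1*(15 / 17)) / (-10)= -0.09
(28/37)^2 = 784/1369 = 0.57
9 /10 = 0.90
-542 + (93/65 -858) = -1398.57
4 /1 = 4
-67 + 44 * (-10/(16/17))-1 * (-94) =-881/2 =-440.50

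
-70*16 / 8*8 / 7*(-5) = 800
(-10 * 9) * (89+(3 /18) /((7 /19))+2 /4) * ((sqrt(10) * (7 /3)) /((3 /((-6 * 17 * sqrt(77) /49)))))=642260 * sqrt(770) /49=363714.12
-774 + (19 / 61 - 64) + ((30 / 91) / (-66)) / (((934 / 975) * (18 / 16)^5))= -36167026093703 / 43174640817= -837.69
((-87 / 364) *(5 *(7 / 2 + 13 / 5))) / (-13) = 5307 / 9464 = 0.56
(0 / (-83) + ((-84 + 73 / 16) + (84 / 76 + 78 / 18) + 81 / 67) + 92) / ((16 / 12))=1173811 / 81472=14.41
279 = 279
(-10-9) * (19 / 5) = -361 / 5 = -72.20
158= 158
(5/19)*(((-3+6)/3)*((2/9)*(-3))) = -10/57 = -0.18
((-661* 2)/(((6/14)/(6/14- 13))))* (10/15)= 232672/9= 25852.44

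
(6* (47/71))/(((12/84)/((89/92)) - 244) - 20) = -87843/5835490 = -0.02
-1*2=-2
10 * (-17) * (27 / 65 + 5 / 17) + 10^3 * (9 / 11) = 99752 / 143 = 697.57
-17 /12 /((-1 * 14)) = 17 /168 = 0.10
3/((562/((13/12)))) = 0.01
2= 2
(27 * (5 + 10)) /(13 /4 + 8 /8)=1620 /17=95.29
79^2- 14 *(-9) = 6367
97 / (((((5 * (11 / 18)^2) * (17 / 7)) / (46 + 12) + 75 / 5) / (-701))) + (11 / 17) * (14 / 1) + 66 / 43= -6523140877928 / 1449898295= -4499.03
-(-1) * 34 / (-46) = -17 / 23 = -0.74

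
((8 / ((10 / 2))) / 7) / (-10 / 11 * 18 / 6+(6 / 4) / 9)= -0.09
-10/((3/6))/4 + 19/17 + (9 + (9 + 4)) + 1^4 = 325/17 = 19.12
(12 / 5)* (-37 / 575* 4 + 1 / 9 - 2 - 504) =-10477228 / 8625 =-1214.75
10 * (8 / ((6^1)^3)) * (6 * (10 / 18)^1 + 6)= 280 / 81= 3.46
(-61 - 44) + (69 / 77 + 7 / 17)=-135733 / 1309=-103.69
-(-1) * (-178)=-178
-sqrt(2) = -1.41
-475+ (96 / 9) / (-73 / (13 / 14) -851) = -475.01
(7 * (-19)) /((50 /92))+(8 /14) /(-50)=-42828 /175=-244.73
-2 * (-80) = 160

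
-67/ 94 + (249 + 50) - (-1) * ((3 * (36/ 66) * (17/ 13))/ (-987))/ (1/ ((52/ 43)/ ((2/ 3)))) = 92835905/ 311234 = 298.28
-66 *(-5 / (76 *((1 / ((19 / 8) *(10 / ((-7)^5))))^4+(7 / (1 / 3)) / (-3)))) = 235778125 / 13617880114412345254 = 0.00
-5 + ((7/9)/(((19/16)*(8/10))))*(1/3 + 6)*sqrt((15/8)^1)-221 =-226 + 35*sqrt(30)/27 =-218.90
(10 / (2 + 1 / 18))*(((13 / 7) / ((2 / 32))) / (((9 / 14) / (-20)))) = -166400 / 37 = -4497.30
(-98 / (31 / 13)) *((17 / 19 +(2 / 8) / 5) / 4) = -228683 / 23560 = -9.71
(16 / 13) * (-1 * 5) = -80 / 13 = -6.15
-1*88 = -88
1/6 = 0.17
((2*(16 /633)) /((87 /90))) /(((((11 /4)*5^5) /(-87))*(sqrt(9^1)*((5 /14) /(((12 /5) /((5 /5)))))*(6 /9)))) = -64512 /36265625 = -0.00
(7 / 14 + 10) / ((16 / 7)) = 147 / 32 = 4.59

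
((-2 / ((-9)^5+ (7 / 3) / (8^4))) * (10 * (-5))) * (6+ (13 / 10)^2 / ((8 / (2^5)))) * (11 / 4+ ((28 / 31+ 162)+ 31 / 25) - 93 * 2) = 232177938432 / 562335431375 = 0.41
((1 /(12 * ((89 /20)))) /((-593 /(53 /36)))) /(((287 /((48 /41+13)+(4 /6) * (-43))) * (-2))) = -472495 /402425469432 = -0.00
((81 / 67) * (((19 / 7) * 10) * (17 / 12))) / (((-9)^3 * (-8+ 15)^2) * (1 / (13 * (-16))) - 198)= -503880 / 284683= -1.77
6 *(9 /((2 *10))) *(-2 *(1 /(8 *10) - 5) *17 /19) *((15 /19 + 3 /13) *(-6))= -1821771 /12350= -147.51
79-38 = 41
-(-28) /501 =28 /501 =0.06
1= 1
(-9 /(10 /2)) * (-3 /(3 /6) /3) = 18 /5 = 3.60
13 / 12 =1.08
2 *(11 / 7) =22 / 7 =3.14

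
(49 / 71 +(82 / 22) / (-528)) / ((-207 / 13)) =-159211 / 3711312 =-0.04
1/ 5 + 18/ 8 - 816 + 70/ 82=-666411/ 820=-812.70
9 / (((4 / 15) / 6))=405 / 2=202.50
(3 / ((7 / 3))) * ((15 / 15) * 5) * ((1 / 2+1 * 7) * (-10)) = -3375 / 7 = -482.14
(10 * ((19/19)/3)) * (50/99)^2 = 25000/29403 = 0.85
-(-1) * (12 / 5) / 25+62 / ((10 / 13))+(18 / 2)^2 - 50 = 13962 / 125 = 111.70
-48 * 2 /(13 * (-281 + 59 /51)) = 0.03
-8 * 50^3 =-1000000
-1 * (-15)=15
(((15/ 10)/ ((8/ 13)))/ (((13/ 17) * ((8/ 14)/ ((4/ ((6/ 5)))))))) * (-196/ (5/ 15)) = -87465/ 8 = -10933.12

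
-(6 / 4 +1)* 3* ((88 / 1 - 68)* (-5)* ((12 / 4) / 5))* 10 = 4500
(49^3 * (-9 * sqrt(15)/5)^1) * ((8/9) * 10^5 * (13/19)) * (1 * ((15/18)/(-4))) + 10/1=10 + 152943700000 * sqrt(15)/57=10392077255.74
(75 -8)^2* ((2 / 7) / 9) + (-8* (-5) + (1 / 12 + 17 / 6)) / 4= 154463 / 1008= 153.24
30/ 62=0.48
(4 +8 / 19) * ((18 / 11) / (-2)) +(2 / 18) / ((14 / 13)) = -92539 / 26334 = -3.51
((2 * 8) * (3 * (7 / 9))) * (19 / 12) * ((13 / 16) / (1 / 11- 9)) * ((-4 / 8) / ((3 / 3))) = 2717 / 1008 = 2.70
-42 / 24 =-7 / 4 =-1.75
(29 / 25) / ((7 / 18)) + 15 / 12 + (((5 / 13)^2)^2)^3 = 69032397116348703 / 16308659585736700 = 4.23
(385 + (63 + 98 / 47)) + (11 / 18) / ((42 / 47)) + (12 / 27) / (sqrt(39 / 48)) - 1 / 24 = 16 * sqrt(13) / 117 + 32030485 / 71064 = 451.22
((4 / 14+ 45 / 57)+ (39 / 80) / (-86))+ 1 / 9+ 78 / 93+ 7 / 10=694237099 / 255296160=2.72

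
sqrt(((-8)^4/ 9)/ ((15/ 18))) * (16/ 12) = 256 * sqrt(30)/ 45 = 31.16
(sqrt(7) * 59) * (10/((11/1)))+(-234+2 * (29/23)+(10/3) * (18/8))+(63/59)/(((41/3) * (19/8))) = -473466631/2114206+590 * sqrt(7)/11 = -82.04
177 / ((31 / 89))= 15753 / 31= 508.16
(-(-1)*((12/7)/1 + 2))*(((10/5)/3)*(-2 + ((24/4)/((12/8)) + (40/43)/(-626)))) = 466232/94213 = 4.95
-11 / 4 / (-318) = 11 / 1272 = 0.01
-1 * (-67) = 67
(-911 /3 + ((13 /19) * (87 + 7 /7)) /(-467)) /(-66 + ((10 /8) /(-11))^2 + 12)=5.63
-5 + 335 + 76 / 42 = 6968 / 21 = 331.81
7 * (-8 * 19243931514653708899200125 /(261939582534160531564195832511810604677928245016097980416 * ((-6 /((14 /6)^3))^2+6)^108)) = -5661373033435096936097617936527572382840635710864920715368860035185268410342047231878988511404220773467453498164863983300177239943023308275085441342864144975103793938700728913917408251480234146735529821746190222259817961522896657881371900145482979486152460624320191173788657596927239839422991038372739981438424647844714992918865858397854867805498913665512849811680318159271865699490566585927051665195084831745726059176294717909893042757380460970207480152326152689795745359210581350646397864672603000956856160231671564478636356389827888664752129055238377483158709175994600875 /77830457867538415887839203602099982239828157894398429777539545792905681176953169249001263286653970504658557890775372407689952259031453409121434391676547488750977501131151786025075091091685438161958910176022886410577643383669147337963504304065909512309758211601542020755580145079009354382413218250468463449654020910318461005051317024074745363750495047298843647537929577053348754370610891632707058976556359339611229859191263886529580770807683219757002717434399810586645103621061975419892025533765756502225459389034493115268229651398316587474245644149547999745771834017526745733905769240719313282765083772167629091059921021785521057138278936029958999061654568037007121584046928179048839380992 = -0.00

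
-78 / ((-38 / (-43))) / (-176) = 1677 / 3344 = 0.50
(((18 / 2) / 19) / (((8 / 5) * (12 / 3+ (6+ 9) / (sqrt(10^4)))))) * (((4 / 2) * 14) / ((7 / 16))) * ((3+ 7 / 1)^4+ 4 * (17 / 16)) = 72030600 / 1577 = 45675.71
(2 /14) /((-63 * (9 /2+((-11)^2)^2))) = -2 /12917331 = -0.00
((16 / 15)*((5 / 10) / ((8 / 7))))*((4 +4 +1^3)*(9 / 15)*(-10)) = -126 / 5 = -25.20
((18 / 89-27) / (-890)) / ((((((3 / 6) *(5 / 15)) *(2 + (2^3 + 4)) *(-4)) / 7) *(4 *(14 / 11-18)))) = 15741 / 46638848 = 0.00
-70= -70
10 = 10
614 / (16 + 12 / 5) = 1535 / 46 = 33.37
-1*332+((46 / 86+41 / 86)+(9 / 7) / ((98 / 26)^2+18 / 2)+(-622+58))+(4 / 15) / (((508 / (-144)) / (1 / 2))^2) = -42599984806598 / 47601598345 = -894.93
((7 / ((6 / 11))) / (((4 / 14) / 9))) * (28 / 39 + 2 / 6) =22099 / 52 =424.98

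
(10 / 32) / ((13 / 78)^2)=45 / 4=11.25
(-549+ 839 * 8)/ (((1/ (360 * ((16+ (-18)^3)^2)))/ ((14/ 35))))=30019500076032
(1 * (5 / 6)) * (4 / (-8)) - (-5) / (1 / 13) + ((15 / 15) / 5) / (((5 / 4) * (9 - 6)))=19391 / 300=64.64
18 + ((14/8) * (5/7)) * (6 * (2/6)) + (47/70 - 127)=-3704/35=-105.83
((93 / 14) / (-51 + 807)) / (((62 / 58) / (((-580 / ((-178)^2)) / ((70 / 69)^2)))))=-444889 / 3042931360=-0.00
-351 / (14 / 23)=-8073 / 14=-576.64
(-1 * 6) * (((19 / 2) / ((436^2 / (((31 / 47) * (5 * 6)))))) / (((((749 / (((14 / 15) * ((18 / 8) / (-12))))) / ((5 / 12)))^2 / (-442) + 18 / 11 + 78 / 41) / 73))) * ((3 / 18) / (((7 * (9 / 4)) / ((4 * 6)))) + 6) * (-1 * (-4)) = 4221270677195 / 93003442341831924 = 0.00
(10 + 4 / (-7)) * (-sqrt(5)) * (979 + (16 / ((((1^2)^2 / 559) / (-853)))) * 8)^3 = 15004981450186943286068778 * sqrt(5) / 7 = 4793165503391625667015394.00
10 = 10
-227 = -227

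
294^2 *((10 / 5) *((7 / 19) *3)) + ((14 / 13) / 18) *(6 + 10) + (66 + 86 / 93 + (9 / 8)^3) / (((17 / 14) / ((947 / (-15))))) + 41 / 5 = 281201960163281 / 1499546880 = 187524.62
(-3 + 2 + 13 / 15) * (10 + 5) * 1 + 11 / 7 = -3 / 7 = -0.43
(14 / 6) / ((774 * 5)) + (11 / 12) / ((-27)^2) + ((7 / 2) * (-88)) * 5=-2896459301 / 1880820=-1540.00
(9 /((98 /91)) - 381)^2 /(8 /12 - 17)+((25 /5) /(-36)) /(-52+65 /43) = -797691794849 /93826278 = -8501.80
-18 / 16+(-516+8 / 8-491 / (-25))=-99297 / 200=-496.48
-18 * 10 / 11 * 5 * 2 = -1800 / 11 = -163.64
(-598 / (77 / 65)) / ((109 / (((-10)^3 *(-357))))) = -1653352.79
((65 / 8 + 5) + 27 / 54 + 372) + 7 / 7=3093 / 8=386.62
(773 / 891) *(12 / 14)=1546 / 2079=0.74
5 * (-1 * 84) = -420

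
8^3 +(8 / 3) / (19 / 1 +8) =41480 / 81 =512.10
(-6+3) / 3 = -1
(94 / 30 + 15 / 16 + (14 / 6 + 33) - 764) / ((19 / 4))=-173903 / 1140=-152.55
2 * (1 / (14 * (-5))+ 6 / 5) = 83 / 35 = 2.37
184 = 184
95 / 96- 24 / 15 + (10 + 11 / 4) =5827 / 480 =12.14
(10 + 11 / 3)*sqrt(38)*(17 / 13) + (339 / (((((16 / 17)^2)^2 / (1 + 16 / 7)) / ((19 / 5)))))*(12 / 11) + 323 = 697*sqrt(38) / 39 + 39156586829 / 6307840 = 6317.78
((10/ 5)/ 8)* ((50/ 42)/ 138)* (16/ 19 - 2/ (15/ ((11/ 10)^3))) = 94711/ 66074400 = 0.00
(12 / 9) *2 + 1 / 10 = 83 / 30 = 2.77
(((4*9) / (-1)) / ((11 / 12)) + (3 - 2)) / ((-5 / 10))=842 / 11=76.55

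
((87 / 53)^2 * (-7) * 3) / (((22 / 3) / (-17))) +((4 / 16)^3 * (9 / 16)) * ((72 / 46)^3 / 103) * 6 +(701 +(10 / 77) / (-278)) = 250832508413007905 / 301417167529016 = 832.18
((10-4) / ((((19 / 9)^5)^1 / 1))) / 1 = 354294 / 2476099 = 0.14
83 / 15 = 5.53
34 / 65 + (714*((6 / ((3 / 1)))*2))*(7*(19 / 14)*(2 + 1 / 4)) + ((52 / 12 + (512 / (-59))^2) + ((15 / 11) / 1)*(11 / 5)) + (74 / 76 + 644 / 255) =8935735688391 / 146167190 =61133.66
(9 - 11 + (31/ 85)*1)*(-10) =278/ 17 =16.35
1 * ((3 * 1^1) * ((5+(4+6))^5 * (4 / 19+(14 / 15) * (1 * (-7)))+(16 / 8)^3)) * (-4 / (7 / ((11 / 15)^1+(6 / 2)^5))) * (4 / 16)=333522614288 / 665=501537765.85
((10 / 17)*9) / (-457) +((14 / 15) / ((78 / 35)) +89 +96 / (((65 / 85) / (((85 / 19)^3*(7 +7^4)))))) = 27066412.33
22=22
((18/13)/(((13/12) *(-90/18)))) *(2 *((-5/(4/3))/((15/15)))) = 324/169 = 1.92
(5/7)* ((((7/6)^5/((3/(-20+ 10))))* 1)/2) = -60025/23328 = -2.57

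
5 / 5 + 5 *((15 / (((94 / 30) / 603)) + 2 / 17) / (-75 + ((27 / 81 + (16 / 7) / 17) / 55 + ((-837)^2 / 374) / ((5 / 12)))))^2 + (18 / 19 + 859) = 272917878005819444224487 / 316214020433979904816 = 863.08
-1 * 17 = -17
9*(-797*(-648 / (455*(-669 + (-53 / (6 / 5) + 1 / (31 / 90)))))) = -864547344 / 60109595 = -14.38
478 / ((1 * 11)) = 478 / 11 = 43.45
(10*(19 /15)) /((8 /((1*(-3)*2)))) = -19 /2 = -9.50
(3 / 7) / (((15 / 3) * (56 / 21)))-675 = -188991 / 280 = -674.97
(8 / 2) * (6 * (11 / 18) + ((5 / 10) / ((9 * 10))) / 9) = 5941 / 405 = 14.67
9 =9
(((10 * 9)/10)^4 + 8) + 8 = 6577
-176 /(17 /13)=-2288 /17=-134.59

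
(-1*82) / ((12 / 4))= -82 / 3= -27.33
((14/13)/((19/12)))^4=796594176/3722098081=0.21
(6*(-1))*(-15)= 90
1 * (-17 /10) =-17 /10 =-1.70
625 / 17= 36.76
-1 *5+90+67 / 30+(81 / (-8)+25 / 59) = 548927 / 7080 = 77.53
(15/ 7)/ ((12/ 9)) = 45/ 28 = 1.61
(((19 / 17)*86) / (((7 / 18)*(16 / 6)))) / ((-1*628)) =-22059 / 149464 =-0.15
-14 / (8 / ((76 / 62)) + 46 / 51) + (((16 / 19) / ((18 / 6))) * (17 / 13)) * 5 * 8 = 34130917 / 2666859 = 12.80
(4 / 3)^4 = 256 / 81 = 3.16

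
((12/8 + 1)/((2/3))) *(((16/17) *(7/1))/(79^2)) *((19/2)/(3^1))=1330/106097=0.01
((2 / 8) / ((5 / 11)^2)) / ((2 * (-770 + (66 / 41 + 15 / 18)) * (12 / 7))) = -34727 / 75527600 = -0.00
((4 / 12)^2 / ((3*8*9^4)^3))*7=7 / 35138753210820096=0.00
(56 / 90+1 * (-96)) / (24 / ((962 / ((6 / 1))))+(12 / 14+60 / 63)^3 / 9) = -4779722493 / 40493200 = -118.04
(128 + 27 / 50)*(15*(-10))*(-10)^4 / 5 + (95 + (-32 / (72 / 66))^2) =-347049401 / 9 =-38561044.56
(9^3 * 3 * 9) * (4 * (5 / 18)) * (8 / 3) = 58320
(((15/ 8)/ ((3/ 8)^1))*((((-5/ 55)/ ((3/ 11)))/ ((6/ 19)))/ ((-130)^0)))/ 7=-95/ 126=-0.75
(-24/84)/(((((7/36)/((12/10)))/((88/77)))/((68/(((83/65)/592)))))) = -1808621568/28469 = -63529.51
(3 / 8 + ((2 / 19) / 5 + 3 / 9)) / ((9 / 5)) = 1663 / 4104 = 0.41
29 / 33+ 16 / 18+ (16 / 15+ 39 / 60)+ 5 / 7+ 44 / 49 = 494471 / 97020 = 5.10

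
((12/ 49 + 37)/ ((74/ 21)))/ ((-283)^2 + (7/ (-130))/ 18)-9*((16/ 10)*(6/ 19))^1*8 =-167749268347062/ 4611180065065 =-36.38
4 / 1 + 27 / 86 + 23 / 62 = 6245 / 1333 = 4.68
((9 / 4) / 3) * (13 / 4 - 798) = -9537 / 16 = -596.06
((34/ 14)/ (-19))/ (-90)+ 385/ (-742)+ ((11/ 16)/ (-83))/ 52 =-11338133927/ 21904908480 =-0.52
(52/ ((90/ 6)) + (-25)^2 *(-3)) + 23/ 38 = -1066429/ 570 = -1870.93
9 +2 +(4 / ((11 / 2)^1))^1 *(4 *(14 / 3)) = 811 / 33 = 24.58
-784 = -784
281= 281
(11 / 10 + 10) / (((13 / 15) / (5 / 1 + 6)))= 3663 / 26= 140.88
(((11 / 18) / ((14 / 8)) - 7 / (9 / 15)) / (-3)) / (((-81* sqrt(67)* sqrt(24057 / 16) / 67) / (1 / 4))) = -713* sqrt(2211) / 13640319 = -0.00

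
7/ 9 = 0.78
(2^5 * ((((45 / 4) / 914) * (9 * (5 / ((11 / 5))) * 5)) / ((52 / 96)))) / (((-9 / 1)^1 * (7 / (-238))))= 18360000 / 65351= 280.94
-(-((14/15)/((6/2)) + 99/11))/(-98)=-419/4410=-0.10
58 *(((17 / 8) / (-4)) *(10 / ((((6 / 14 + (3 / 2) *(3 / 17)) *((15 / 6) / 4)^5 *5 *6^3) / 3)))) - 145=-732965633 / 4640625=-157.95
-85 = -85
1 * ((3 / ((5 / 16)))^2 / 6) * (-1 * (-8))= 122.88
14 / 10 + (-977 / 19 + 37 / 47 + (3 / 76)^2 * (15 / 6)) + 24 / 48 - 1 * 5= -145861697 / 2714720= -53.73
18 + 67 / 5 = 157 / 5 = 31.40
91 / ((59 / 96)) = 8736 / 59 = 148.07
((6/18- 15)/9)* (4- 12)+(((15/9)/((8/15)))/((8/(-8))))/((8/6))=9239/864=10.69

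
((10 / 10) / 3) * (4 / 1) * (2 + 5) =28 / 3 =9.33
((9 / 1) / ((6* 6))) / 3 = 1 / 12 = 0.08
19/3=6.33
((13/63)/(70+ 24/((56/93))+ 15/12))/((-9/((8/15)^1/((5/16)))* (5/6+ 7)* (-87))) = 13312/25759779975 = 0.00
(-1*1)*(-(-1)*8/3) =-8/3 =-2.67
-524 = -524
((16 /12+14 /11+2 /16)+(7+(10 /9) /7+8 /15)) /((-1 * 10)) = -288929 /277200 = -1.04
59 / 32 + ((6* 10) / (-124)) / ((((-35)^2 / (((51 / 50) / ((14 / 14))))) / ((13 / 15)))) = 56002517 / 30380000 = 1.84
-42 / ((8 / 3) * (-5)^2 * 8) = -63 / 800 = -0.08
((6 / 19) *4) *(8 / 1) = 192 / 19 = 10.11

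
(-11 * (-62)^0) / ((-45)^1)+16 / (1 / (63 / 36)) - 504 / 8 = -1564 / 45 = -34.76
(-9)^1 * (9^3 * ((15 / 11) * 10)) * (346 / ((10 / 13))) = -442670670 / 11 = -40242788.18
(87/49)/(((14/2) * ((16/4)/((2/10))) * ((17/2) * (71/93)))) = 8091/4140010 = 0.00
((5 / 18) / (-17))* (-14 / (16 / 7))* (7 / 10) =343 / 4896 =0.07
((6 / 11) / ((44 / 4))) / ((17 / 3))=18 / 2057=0.01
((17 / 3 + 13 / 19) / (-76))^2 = 32761 / 4691556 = 0.01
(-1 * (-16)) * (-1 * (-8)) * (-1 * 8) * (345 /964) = -88320 /241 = -366.47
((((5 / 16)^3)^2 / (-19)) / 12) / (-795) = 3125 / 608207634432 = 0.00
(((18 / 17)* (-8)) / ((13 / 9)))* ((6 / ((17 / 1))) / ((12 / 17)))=-648 / 221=-2.93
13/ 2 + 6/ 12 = 7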